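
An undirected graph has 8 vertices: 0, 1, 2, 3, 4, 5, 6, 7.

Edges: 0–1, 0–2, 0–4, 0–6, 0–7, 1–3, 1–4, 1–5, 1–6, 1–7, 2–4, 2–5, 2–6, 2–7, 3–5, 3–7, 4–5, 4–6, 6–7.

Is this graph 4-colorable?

Yes

The chromatic number is 4. 0, 1, 4, 6 form a clique, so at least 4 colors are needed.
4 colors suffice: 0=d, 1=a, 2=a, 3=d, 4=c, 5=b, 6=b, 7=c.
That is already a proper 4-coloring.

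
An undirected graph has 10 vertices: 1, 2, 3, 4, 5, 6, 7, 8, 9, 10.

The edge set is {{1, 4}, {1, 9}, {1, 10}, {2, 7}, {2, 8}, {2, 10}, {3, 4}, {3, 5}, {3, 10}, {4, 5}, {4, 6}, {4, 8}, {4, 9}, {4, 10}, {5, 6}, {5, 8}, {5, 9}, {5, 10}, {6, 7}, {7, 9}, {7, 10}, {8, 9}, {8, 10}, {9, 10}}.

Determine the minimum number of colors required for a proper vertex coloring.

4, 5, 8, 9, 10 are pairwise adjacent (a clique of size 5), so at least 5 colors are needed.
5 colors suffice: color a → {6, 10}; color b → {4, 7}; color c → {2, 3, 9}; color d → {1, 5}; color e → {8}. No two adjacent vertices share a color.

5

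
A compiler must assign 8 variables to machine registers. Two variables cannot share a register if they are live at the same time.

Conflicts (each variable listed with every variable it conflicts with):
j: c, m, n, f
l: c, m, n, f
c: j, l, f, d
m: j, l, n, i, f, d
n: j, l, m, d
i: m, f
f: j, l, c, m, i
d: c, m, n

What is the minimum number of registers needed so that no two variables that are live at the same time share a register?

3

j, c, f all conflict with each other, so at least 3 registers are needed.
A valid assignment using 3 registers: j=3, l=3, c=1, m=1, n=2, i=3, f=2, d=3. Each listed conflict is separated.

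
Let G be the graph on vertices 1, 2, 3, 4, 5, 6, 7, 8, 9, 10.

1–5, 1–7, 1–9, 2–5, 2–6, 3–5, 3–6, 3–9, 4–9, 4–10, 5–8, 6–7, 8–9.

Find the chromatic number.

3

The cycle 6-3-9-1-7-6 has odd length 5, so it cannot be 2-colored; at least 3 colors are needed.
3 colors suffice: color a → {5, 6, 9, 10}; color b → {1, 2, 3, 4, 8}; color c → {7}. No two adjacent vertices share a color.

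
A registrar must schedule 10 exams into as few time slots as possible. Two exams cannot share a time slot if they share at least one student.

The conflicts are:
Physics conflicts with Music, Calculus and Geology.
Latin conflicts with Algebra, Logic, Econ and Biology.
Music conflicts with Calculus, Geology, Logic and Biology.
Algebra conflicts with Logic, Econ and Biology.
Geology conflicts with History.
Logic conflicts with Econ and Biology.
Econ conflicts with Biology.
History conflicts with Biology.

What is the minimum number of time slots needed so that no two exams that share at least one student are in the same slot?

Latin, Algebra, Logic, Econ, Biology are mutually in conflict, so at least 5 time slots are needed.
5 time slots suffice: time slot 1 → {Physics, Biology}; time slot 2 → {Latin, Music, History}; time slot 3 → {Calculus, Geology, Logic}; time slot 4 → {Algebra}; time slot 5 → {Econ}. No two conflicting exams share a time slot.

5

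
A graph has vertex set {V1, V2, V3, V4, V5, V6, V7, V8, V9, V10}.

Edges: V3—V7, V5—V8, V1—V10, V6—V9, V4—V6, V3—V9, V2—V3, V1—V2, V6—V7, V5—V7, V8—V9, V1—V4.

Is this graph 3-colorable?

Yes

The chromatic number is 3. The cycle V7-V5-V8-V9-V3-V7 has odd length 5, so it cannot be 2-colored; at least 3 colors are needed.
One proper 3-coloring: V1=red, V2=green, V3=blue, V4=green, V5=green, V6=blue, V7=red, V8=blue, V9=red, V10=blue.
That is already a proper 3-coloring.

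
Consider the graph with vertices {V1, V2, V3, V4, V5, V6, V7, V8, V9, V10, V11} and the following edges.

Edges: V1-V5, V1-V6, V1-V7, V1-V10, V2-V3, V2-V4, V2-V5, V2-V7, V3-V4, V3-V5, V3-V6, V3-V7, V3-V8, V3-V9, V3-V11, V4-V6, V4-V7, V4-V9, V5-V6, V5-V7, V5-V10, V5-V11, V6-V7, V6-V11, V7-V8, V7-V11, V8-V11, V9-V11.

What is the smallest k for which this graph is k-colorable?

V3, V5, V6, V7, V11 are pairwise adjacent (a clique of size 5), so at least 5 colors are needed.
5 colors suffice: color 1 → {V7, V9, V10}; color 2 → {V1, V3}; color 3 → {V4, V5, V8}; color 4 → {V2, V6}; color 5 → {V11}. Each edge has distinct colors on its endpoints.

5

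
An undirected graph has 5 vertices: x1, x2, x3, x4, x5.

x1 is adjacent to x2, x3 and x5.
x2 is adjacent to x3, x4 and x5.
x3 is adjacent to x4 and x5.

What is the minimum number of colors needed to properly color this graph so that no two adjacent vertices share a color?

x1, x2, x3, x5 form a clique, so at least 4 colors are needed.
4 colors suffice: color R → {x2}; color B → {x3}; color G → {x1, x4}; color Y → {x5}. Every edge joins two different colors.

4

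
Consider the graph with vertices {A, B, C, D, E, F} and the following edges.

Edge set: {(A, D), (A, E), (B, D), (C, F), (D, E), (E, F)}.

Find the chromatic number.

A, D, E are mutually adjacent, so at least 3 colors are needed.
3 colors suffice: color 1 → {B, C, E}; color 2 → {D, F}; color 3 → {A}. Each edge has distinct colors on its endpoints.

3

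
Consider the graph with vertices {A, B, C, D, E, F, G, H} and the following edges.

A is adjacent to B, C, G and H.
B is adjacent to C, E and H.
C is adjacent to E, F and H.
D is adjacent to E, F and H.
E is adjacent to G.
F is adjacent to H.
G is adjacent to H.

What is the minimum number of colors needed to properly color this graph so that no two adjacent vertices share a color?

A, B, C, H form a clique, so at least 4 colors are needed.
4 colors suffice: color red → {E, H}; color blue → {C, D, G}; color green → {B, F}; color yellow → {A}. Every edge joins two different colors.

4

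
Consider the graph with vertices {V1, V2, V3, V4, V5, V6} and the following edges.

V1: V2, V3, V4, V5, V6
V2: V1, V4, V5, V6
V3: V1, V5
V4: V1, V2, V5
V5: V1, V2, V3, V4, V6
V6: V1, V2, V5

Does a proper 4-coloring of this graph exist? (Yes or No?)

The chromatic number is 4. V1, V2, V4, V5 are mutually adjacent (a clique of size 4), so at least 4 colors are needed.
4 colors suffice: color red → {V5}; color blue → {V1}; color green → {V2, V3}; color yellow → {V4, V6}.
That is already a proper 4-coloring.

Yes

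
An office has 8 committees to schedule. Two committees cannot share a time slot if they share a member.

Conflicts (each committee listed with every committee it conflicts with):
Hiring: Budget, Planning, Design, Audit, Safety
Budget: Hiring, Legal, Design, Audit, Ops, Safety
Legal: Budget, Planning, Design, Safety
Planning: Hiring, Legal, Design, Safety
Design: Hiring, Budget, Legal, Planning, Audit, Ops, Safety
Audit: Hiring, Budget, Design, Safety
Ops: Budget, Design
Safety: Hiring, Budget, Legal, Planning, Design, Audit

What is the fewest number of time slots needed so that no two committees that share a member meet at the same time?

Hiring, Budget, Design, Audit, Safety pairwise conflict, so at least 5 time slots are needed.
Using 5 time slots: Hiring=4, Budget=3, Legal=4, Planning=3, Design=1, Audit=5, Ops=2, Safety=2. Each listed conflict is separated.

5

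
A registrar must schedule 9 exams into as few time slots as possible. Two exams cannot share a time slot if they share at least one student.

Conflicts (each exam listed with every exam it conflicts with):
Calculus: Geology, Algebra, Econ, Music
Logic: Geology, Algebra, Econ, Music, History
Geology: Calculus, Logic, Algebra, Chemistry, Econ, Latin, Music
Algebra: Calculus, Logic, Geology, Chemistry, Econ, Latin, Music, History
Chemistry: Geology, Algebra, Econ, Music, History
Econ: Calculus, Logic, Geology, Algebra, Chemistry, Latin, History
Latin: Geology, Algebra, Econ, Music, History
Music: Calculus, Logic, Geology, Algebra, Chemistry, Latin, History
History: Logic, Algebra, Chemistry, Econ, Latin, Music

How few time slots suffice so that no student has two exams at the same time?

4

Geology, Algebra, Latin, Music pairwise conflict, so at least 4 time slots are needed.
4 time slots suffice: Calculus=4, Logic=4, Geology=3, Algebra=1, Chemistry=4, Econ=2, Latin=4, Music=2, History=3. No two conflicting exams share a time slot.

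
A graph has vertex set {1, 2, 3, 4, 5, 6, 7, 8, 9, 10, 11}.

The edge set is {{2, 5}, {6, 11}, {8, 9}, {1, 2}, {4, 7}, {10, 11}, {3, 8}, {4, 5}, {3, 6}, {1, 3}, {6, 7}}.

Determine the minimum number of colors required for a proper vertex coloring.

3

The cycle 4-7-6-3-1-2-5-4 has odd length 7, so it cannot be 2-colored; at least 3 colors are needed.
3 colors suffice: color red → {2, 3, 4, 9, 11}; color blue → {1, 5, 6, 8, 10}; color green → {7}. No two adjacent vertices share a color.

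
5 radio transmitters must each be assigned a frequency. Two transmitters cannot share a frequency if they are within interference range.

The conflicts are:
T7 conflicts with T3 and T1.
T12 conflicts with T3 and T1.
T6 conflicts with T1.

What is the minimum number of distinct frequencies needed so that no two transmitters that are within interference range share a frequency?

2

T12 and T1 conflict, so at least 2 frequencies are needed.
Using 2 frequencies: T7=2, T12=2, T3=1, T6=2, T1=1. Every pair that conflicts lands in different frequencies.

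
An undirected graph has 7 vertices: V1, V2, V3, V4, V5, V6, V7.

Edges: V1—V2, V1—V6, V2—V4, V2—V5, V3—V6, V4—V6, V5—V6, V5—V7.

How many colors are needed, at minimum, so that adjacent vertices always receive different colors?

2

V3 and V6 are adjacent, so at least 2 colors are needed.
2 colors suffice: color 1 → {V2, V6, V7}; color 2 → {V1, V3, V4, V5}. No two adjacent vertices share a color.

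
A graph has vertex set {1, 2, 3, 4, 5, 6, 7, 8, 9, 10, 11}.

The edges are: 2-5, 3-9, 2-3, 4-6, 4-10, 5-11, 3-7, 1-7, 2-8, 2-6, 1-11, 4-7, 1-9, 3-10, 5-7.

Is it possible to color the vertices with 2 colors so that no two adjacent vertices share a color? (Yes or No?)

The cycle 6-4-7-3-2-6 has odd length 5, so it cannot be 2-colored; at least 3 colors are needed.
So 2 colors are not enough.

No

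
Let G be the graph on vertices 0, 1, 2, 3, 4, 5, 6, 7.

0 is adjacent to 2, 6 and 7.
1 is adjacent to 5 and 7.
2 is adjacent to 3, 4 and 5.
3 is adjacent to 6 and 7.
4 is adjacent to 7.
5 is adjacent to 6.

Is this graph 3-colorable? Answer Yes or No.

Yes

The chromatic number is 3. The cycle 7-1-5-2-3-7 has odd length 5, so it cannot be 2-colored; at least 3 colors are needed.
3 colors suffice: color red → {2, 6, 7}; color blue → {0, 3, 4, 5}; color green → {1}.
That is already a proper 3-coloring.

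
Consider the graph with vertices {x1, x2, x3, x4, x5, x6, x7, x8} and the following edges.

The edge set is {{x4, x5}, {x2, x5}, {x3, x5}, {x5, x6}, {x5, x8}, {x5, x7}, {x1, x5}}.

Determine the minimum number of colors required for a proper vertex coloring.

2

x4 and x5 are adjacent, so at least 2 colors are needed.
2 colors suffice: color R → {x5}; color B → {x1, x2, x3, x4, x6, x7, x8}. No two adjacent vertices share a color.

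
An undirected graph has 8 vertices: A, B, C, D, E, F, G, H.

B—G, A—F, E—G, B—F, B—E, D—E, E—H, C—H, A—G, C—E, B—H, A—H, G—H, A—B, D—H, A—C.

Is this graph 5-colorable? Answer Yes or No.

The chromatic number is 4. B, E, G, H are pairwise adjacent (a clique of size 4), so at least 4 colors are needed.
4 colors suffice: color 1 → {F, H}; color 2 → {B, C, D}; color 3 → {A, E}; color 4 → {G}.
Since 5 ≥ 4, a proper 5-coloring certainly exists.

Yes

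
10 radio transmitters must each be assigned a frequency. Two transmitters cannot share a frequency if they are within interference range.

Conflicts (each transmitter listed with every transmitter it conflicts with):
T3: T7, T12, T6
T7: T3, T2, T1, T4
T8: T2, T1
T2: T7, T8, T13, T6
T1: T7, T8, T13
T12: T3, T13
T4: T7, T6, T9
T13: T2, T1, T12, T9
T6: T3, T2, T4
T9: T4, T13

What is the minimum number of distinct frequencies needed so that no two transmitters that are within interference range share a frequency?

3

The cycle T2-T6-T4-T9-T13-T2 has odd length 5, so it cannot be 2-colored; at least 3 frequencies are needed.
Using 3 frequencies: T3=1, T7=2, T8=2, T2=1, T1=1, T12=3, T4=1, T13=2, T6=2, T9=3. Every pair that conflicts lands in different frequencies.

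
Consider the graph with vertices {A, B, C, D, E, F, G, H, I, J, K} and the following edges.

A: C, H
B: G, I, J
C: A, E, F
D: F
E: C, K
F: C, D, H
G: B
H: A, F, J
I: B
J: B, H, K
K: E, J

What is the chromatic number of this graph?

2

J and K are adjacent, so at least 2 colors are needed.
2 colors suffice: color red → {A, E, F, G, I, J}; color blue → {B, C, D, H, K}. Each edge has distinct colors on its endpoints.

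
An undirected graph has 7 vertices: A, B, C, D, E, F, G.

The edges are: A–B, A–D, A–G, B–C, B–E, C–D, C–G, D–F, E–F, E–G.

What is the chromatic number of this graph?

3

The cycle C-D-F-E-G-C has odd length 5, so it cannot be 2-colored; at least 3 colors are needed.
One proper 3-coloring: A=3, B=2, C=3, D=1, E=1, F=2, G=2. Every edge joins two different colors.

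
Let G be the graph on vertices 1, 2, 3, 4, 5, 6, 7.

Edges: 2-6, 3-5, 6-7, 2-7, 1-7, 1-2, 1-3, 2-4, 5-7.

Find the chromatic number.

3

1, 2, 7 are mutually adjacent, so at least 3 colors are needed.
3 colors suffice: color a → {3, 4, 7}; color b → {2, 5}; color c → {1, 6}. No two adjacent vertices share a color.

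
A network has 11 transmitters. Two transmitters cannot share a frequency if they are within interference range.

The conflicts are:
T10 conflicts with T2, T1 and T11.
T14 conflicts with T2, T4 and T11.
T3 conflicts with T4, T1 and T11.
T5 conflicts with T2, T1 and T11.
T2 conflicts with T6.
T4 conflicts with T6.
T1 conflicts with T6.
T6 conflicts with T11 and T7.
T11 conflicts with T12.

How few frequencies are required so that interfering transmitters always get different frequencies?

T2 and T6 conflict, so at least 2 frequencies are needed.
2 frequencies suffice: frequency 1 → {T2, T4, T1, T11, T7}; frequency 2 → {T10, T14, T3, T5, T6, T12}. No two conflicting transmitters share a frequency.

2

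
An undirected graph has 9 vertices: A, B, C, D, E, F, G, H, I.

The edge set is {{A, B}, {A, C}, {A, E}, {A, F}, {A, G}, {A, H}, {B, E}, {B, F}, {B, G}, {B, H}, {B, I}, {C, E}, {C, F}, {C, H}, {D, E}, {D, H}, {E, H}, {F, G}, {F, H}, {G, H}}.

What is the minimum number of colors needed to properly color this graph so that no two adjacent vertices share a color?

5

A, B, F, G, H are mutually adjacent (a clique of size 5), so at least 5 colors are needed.
5 colors suffice: A=blue, B=green, C=green, D=blue, E=yellow, F=yellow, G=purple, H=red, I=red. Each edge has distinct colors on its endpoints.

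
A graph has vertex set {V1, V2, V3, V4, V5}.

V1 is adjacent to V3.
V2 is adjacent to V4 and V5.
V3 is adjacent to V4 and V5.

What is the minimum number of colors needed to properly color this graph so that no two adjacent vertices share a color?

2

V2 and V4 are adjacent, so at least 2 colors are needed.
2 colors suffice: color R → {V2, V3}; color B → {V1, V4, V5}. No two adjacent vertices share a color.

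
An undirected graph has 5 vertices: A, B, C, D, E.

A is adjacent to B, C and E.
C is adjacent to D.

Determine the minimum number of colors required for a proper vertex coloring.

2

A and C are adjacent, so at least 2 colors are needed.
2 colors suffice: color red → {A, D}; color blue → {B, C, E}. Every edge joins two different colors.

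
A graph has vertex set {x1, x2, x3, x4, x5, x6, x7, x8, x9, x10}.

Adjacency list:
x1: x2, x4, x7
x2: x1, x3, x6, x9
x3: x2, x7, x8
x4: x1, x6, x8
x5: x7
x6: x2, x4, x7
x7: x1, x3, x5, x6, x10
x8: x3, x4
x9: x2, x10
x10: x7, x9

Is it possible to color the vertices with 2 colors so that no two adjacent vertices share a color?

The cycle x2-x9-x10-x7-x3-x2 has odd length 5, so it cannot be 2-colored; at least 3 colors are needed.
So 2 colors are not enough.

No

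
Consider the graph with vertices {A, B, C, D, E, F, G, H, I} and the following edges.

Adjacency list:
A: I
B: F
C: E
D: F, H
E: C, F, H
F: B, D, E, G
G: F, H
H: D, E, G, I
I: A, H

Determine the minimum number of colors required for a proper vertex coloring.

2

C and E are adjacent, so at least 2 colors are needed.
One proper 2-coloring: A=1, B=2, C=1, D=2, E=2, F=1, G=2, H=1, I=2. Each edge has distinct colors on its endpoints.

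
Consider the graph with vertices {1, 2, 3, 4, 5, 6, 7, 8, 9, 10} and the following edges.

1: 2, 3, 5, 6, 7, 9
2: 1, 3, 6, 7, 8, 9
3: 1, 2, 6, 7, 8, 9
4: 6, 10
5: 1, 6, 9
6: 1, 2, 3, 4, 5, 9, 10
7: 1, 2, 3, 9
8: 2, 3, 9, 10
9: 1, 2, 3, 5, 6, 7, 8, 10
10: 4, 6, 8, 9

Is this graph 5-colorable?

The chromatic number is 5. 1, 2, 3, 6, 9 are mutually adjacent (a clique of size 5), so at least 5 colors are needed.
5 colors suffice: color a → {4, 9}; color b → {6, 7, 8}; color c → {2, 5, 10}; color d → {3}; color e → {1}.
That is already a proper 5-coloring.

Yes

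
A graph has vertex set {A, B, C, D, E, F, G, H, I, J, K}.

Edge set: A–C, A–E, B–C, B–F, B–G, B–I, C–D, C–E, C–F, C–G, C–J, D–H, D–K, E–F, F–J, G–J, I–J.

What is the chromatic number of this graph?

3

B, C, F are mutually adjacent, so at least 3 colors are needed.
One proper 3-coloring: A=3, B=2, C=1, D=2, E=2, F=3, G=3, H=1, I=1, J=2, K=1. No two adjacent vertices share a color.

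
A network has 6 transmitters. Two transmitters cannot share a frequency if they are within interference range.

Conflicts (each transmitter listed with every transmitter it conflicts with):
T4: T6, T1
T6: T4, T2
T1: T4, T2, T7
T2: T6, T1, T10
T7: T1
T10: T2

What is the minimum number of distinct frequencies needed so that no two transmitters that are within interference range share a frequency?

T2 and T10 conflict, so at least 2 frequencies are needed.
2 frequencies suffice: frequency 1 → {T4, T2, T7}; frequency 2 → {T6, T1, T10}. Every pair that conflicts lands in different frequencies.

2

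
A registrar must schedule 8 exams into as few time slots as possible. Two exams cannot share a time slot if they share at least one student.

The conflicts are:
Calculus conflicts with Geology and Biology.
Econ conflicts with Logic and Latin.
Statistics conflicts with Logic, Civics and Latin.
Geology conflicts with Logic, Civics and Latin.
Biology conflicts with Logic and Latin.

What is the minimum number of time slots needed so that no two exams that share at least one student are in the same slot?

Calculus and Geology conflict, so at least 2 time slots are needed.
2 time slots suffice: time slot 1 → {Econ, Statistics, Geology, Biology}; time slot 2 → {Calculus, Logic, Civics, Latin}. No two conflicting exams share a time slot.

2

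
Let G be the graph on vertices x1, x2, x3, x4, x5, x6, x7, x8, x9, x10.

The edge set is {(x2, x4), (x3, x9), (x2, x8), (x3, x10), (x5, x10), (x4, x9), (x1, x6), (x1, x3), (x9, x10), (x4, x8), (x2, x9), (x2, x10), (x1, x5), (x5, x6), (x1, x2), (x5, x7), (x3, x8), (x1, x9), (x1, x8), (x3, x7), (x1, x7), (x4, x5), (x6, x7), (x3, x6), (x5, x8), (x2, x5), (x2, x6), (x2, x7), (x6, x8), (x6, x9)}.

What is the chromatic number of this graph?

x1, x2, x5, x6, x8 are pairwise adjacent (a clique of size 5), so at least 5 colors are needed.
5 colors suffice: color red → {x2, x3}; color blue → {x5, x9}; color green → {x4, x6, x10}; color yellow → {x1}; color purple → {x7, x8}. Each edge has distinct colors on its endpoints.

5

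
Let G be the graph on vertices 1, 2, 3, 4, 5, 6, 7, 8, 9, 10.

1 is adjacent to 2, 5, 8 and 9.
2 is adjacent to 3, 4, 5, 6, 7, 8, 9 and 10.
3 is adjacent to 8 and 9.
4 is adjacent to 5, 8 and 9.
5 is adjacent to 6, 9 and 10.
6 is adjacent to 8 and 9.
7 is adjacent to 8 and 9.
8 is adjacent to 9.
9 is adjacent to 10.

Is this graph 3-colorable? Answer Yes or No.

No

2, 4, 8, 9 are pairwise adjacent (a clique of size 4), so at least 4 colors are needed.
So 3 colors are not enough.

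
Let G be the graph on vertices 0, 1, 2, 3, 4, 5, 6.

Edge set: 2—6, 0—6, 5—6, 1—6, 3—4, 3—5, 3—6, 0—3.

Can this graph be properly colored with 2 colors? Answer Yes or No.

No

0, 3, 6 are mutually adjacent, so at least 3 colors are needed.
So 2 colors are not enough.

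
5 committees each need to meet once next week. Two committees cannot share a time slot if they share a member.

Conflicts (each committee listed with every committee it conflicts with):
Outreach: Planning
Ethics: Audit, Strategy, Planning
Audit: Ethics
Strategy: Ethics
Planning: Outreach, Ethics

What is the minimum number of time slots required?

Ethics and Strategy conflict, so at least 2 time slots are needed.
2 time slots suffice: time slot 1 → {Outreach, Ethics}; time slot 2 → {Audit, Strategy, Planning}. Each listed conflict is separated.

2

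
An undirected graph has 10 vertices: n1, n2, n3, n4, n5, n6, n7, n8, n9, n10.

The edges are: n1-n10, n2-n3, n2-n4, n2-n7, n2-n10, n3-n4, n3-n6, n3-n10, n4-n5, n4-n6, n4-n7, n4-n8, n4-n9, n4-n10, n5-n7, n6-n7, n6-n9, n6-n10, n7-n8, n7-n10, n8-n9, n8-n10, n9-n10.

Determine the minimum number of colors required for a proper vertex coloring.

n4, n7, n8, n10 are pairwise adjacent (a clique of size 4), so at least 4 colors are needed.
4 colors suffice: n1=B, n2=Y, n3=G, n4=B, n5=R, n6=Y, n7=G, n8=Y, n9=G, n10=R. Every edge joins two different colors.

4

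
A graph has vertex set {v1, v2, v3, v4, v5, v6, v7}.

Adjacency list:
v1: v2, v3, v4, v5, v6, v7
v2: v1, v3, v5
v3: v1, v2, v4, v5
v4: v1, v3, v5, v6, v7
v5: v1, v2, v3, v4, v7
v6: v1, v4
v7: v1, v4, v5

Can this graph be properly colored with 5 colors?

The chromatic number is 4. v1, v2, v3, v5 form a clique, so at least 4 colors are needed.
One proper 4-coloring: v1=1, v2=3, v3=4, v4=3, v5=2, v6=2, v7=4.
Since 5 ≥ 4, a proper 5-coloring certainly exists.

Yes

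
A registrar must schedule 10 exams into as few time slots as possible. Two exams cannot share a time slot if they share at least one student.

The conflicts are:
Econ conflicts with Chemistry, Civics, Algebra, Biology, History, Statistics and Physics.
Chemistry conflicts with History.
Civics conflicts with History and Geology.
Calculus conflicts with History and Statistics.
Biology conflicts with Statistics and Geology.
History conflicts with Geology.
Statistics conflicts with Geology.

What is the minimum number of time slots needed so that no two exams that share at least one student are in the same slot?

Civics, History, Geology are mutually in conflict, so at least 3 time slots are needed.
3 time slots suffice: time slot 1 → {Econ, Calculus, Geology}; time slot 2 → {Algebra, History, Statistics, Physics}; time slot 3 → {Chemistry, Civics, Biology}. Each listed conflict is separated.

3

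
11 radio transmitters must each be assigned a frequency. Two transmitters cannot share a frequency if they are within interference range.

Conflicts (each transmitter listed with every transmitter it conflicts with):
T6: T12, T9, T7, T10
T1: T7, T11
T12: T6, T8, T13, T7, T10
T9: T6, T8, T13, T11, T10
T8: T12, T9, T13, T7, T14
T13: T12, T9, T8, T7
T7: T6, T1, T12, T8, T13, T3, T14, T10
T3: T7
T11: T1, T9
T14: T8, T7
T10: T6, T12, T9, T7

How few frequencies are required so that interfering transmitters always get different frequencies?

T6, T12, T7, T10 are mutually in conflict, so at least 4 frequencies are needed.
4 frequencies suffice: frequency 1 → {T9, T7}; frequency 2 → {T1, T8, T3, T10}; frequency 3 → {T12, T11, T14}; frequency 4 → {T6, T13}. Each listed conflict is separated.

4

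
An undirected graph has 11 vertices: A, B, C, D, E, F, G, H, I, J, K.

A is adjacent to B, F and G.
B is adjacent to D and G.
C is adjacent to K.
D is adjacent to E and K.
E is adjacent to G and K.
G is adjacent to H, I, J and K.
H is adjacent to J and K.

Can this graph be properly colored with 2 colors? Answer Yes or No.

G, H, J form a triangle, so at least 3 colors are needed.
So 2 colors are not enough.

No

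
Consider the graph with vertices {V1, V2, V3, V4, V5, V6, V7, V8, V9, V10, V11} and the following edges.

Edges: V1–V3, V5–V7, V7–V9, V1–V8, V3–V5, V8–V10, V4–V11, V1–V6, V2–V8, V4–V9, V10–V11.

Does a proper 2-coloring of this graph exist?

The cycle V9-V4-V11-V10-V8-V1-V3-V5-V7-V9 has odd length 9, so it cannot be 2-colored; at least 3 colors are needed.
So 2 colors are not enough.

No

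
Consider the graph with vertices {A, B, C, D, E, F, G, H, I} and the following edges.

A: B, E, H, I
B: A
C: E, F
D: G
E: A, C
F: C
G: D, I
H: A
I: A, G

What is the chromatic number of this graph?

G and I are adjacent, so at least 2 colors are needed.
2 colors suffice: color 1 → {A, C, G}; color 2 → {B, D, E, F, H, I}. Each edge has distinct colors on its endpoints.

2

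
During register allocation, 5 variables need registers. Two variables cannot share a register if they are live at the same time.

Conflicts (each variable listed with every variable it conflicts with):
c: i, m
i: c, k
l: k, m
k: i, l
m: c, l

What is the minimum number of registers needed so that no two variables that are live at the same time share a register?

3

The cycle c-m-l-k-i-c has odd length 5, so it cannot be 2-colored; at least 3 registers are needed.
Using 3 registers: c=1, i=2, l=1, k=3, m=2. Every pair that conflicts lands in different registers.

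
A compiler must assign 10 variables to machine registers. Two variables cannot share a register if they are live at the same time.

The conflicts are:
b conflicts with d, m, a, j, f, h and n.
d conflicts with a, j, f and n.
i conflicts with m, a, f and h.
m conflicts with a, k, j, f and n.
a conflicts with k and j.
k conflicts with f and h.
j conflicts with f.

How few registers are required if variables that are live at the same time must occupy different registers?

4

b, d, j, f all conflict with each other, so at least 4 registers are needed.
4 registers suffice: b=1, d=2, i=1, m=2, a=3, k=1, j=4, f=3, h=2, n=3. No two conflicting variables share a register.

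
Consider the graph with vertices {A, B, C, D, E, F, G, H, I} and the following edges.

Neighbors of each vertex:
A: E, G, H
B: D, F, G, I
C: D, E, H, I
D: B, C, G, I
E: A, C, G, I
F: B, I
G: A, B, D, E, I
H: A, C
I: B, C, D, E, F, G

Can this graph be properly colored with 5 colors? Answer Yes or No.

Yes

The chromatic number is 4. B, D, G, I are mutually adjacent (a clique of size 4), so at least 4 colors are needed.
One proper 4-coloring: A=red, B=yellow, C=blue, D=green, E=green, F=blue, G=blue, H=green, I=red.
Since 5 ≥ 4, a proper 5-coloring certainly exists.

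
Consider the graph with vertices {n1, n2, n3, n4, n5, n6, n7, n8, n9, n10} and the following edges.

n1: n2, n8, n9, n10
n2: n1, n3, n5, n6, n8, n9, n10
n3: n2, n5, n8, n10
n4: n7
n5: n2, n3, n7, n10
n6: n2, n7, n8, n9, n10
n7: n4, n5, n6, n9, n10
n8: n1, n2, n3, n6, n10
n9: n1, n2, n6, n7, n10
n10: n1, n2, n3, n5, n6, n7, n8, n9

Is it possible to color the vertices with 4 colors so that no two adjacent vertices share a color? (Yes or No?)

Yes

The chromatic number is 4. n6, n7, n9, n10 form a clique, so at least 4 colors are needed.
4 colors suffice: n1=3, n2=2, n3=3, n4=1, n5=4, n6=3, n7=2, n8=4, n9=4, n10=1.
That is already a proper 4-coloring.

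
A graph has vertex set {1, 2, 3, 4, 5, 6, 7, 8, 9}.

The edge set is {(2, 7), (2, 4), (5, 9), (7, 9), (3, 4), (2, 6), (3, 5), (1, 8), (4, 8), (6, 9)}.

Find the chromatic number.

5 and 9 are adjacent, so at least 2 colors are needed.
2 colors suffice: 1=b, 2=a, 3=a, 4=b, 5=b, 6=b, 7=b, 8=a, 9=a. Every edge joins two different colors.

2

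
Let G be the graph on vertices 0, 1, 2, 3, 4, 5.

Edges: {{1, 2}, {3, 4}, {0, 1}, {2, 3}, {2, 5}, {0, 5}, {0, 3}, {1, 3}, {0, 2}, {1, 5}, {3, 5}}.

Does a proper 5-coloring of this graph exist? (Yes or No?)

Yes

The chromatic number is 5. 0, 1, 2, 3, 5 are pairwise adjacent (a clique of size 5), so at least 5 colors are needed.
A valid assignment using 5 colors: 0=b, 1=e, 2=d, 3=a, 4=b, 5=c.
That is already a proper 5-coloring.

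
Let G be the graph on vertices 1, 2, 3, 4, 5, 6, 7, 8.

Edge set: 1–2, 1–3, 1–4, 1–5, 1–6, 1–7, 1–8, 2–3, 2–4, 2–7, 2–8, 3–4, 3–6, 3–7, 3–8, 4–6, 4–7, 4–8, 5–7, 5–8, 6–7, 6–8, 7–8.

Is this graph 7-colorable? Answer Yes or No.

The chromatic number is 6. 1, 3, 4, 6, 7, 8 are pairwise adjacent (a clique of size 6), so at least 6 colors are needed.
6 colors suffice: color a → {7}; color b → {1}; color c → {8}; color d → {4, 5}; color e → {3}; color f → {2, 6}.
Since 7 ≥ 6, a proper 7-coloring certainly exists.

Yes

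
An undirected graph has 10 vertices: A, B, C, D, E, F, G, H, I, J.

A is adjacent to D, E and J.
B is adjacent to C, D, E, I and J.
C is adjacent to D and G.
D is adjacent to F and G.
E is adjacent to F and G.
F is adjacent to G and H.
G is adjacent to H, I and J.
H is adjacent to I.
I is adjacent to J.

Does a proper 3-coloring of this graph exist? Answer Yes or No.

The chromatic number is 3. F, G, H are mutually adjacent, so at least 3 colors are needed.
3 colors suffice: color red → {A, B, G}; color blue → {D, E, H, J}; color green → {C, F, I}.
That is already a proper 3-coloring.

Yes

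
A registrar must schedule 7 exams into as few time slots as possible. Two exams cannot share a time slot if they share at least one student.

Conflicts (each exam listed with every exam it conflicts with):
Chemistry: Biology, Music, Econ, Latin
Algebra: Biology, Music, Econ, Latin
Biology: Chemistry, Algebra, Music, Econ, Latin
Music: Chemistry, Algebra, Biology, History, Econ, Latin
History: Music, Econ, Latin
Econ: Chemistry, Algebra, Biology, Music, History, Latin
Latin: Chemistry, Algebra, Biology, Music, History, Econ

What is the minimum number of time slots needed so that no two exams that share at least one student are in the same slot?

5

Algebra, Biology, Music, Econ, Latin pairwise conflict, so at least 5 time slots are needed.
A valid assignment using 5 time slots: Chemistry=5, Algebra=5, Biology=4, Music=3, History=4, Econ=1, Latin=2. Each listed conflict is separated.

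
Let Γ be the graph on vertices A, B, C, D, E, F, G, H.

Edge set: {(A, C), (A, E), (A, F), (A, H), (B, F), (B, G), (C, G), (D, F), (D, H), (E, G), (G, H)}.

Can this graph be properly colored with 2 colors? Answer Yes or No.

No

The cycle A-H-G-B-F-A has odd length 5, so it cannot be 2-colored; at least 3 colors are needed.
So 2 colors are not enough.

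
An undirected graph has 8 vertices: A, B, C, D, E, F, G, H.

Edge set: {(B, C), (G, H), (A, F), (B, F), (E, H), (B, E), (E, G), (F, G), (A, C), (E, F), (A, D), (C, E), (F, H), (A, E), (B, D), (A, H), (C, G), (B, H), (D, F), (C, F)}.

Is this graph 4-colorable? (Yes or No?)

Yes

The chromatic number is 4. A, C, E, F are mutually adjacent (a clique of size 4), so at least 4 colors are needed.
One proper 4-coloring: A=3, B=3, C=4, D=2, E=2, F=1, G=3, H=4.
That is already a proper 4-coloring.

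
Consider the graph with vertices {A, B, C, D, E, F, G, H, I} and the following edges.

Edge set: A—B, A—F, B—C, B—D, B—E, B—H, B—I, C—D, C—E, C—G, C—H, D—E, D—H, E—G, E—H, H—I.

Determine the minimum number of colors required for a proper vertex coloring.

5

B, C, D, E, H form a clique, so at least 5 colors are needed.
5 colors suffice: A=2, B=1, C=2, D=5, E=4, F=1, G=1, H=3, I=2. Every edge joins two different colors.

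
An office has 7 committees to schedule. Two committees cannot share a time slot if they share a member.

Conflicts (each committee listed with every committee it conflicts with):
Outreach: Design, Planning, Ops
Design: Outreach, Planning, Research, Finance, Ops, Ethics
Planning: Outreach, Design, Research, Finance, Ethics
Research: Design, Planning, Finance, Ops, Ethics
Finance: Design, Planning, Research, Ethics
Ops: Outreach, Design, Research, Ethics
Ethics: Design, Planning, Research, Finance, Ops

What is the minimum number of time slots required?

Design, Planning, Research, Finance, Ethics pairwise conflict, so at least 5 time slots are needed.
A valid assignment using 5 time slots: Outreach=3, Design=1, Planning=2, Research=3, Finance=5, Ops=2, Ethics=4. Each listed conflict is separated.

5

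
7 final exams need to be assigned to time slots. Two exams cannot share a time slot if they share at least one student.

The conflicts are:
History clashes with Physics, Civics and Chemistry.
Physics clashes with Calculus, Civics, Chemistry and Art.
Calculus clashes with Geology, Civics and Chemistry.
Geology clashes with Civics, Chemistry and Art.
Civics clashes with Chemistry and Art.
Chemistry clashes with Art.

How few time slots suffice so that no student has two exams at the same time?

4

History, Physics, Civics, Chemistry pairwise conflict, so at least 4 time slots are needed.
4 time slots suffice: time slot 1 → {Chemistry}; time slot 2 → {Civics}; time slot 3 → {Physics, Geology}; time slot 4 → {History, Calculus, Art}. Every pair that conflicts lands in different time slots.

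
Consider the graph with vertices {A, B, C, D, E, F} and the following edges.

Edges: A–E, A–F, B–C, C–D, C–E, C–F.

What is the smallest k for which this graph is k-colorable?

2

C and D are adjacent, so at least 2 colors are needed.
2 colors suffice: color 1 → {A, C}; color 2 → {B, D, E, F}. Each edge has distinct colors on its endpoints.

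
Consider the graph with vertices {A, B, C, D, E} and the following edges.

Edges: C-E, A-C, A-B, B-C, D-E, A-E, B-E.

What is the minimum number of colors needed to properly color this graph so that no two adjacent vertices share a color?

4

A, B, C, E are mutually adjacent (a clique of size 4), so at least 4 colors are needed.
4 colors suffice: color 1 → {E}; color 2 → {C, D}; color 3 → {B}; color 4 → {A}. No two adjacent vertices share a color.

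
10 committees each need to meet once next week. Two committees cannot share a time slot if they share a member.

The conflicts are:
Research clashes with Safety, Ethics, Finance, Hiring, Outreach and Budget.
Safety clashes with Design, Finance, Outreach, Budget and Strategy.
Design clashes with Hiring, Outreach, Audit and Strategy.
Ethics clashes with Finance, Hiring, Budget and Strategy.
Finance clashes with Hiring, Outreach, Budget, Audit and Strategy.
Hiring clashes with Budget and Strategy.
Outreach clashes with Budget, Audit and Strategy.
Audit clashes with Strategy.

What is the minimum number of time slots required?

Research, Ethics, Finance, Hiring, Budget pairwise conflict, so at least 5 time slots are needed.
Using 5 time slots: Research=4, Safety=5, Design=1, Ethics=5, Finance=1, Hiring=3, Outreach=3, Budget=2, Audit=4, Strategy=2. No two conflicting committees share a time slot.

5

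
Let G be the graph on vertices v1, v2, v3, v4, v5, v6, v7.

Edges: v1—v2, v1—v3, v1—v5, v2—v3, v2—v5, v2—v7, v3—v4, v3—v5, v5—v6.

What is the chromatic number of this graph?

4

v1, v2, v3, v5 are mutually adjacent (a clique of size 4), so at least 4 colors are needed.
4 colors suffice: v1=4, v2=3, v3=2, v4=1, v5=1, v6=2, v7=1. Each edge has distinct colors on its endpoints.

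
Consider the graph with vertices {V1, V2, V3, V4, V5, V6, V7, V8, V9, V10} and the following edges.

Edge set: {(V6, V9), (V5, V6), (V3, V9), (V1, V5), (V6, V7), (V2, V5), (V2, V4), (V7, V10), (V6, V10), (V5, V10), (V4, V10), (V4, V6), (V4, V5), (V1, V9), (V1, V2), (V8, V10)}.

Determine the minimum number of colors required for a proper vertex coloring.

V4, V5, V6, V10 are pairwise adjacent (a clique of size 4), so at least 4 colors are needed.
4 colors suffice: color R → {V5, V7, V8, V9}; color B → {V2, V3, V10}; color G → {V1, V6}; color Y → {V4}. Each edge has distinct colors on its endpoints.

4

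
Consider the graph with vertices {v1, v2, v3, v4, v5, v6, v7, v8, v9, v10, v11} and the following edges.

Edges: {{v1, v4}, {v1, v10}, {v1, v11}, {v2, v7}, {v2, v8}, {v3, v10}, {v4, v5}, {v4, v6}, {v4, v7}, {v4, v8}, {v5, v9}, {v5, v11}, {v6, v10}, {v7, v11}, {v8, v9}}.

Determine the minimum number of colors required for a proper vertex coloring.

2

v7 and v11 are adjacent, so at least 2 colors are needed.
2 colors suffice: color R → {v2, v4, v9, v10, v11}; color B → {v1, v3, v5, v6, v7, v8}. Every edge joins two different colors.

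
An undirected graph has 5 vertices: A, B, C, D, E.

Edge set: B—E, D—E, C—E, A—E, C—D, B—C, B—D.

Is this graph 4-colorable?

Yes

The chromatic number is 4. B, C, D, E are pairwise adjacent (a clique of size 4), so at least 4 colors are needed.
One proper 4-coloring: A=2, B=2, C=4, D=3, E=1.
That is already a proper 4-coloring.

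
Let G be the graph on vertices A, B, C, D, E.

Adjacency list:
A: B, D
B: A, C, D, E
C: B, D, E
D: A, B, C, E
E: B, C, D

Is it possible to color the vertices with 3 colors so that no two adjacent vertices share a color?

B, C, D, E form a clique, so at least 4 colors are needed.
So 3 colors are not enough.

No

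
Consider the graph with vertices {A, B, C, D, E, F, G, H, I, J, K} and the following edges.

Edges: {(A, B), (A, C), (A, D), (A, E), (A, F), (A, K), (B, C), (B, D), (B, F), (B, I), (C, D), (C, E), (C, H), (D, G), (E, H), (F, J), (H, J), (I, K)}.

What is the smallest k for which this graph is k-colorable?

A, B, C, D are mutually adjacent (a clique of size 4), so at least 4 colors are needed.
4 colors suffice: color 1 → {A, G, H, I}; color 2 → {B, E, J, K}; color 3 → {C, F}; color 4 → {D}. Each edge has distinct colors on its endpoints.

4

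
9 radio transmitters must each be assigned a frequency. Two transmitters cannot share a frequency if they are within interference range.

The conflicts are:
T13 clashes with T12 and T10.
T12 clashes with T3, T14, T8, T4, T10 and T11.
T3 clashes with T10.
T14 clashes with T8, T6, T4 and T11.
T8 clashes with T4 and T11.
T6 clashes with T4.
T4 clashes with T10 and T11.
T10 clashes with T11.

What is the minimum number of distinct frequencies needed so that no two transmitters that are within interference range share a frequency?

T12, T14, T8, T4, T11 pairwise conflict, so at least 5 frequencies are needed.
5 frequencies suffice: frequency 1 → {T12, T6}; frequency 2 → {T13, T3, T4}; frequency 3 → {T14, T10}; frequency 4 → {T11}; frequency 5 → {T8}. No two conflicting transmitters share a frequency.

5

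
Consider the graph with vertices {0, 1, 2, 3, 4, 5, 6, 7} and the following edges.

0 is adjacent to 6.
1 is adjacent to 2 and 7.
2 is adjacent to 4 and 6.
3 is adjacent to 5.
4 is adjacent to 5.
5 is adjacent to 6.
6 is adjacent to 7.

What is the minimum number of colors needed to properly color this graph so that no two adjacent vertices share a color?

6 and 7 are adjacent, so at least 2 colors are needed.
One proper 2-coloring: 0=b, 1=a, 2=b, 3=a, 4=a, 5=b, 6=a, 7=b. No two adjacent vertices share a color.

2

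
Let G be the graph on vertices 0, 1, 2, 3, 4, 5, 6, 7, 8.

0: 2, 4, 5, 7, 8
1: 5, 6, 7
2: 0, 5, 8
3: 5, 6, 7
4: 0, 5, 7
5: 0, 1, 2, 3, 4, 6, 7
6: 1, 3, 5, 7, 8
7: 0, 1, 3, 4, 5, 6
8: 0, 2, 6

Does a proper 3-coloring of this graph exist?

3, 5, 6, 7 are mutually adjacent (a clique of size 4), so at least 4 colors are needed.
So 3 colors are not enough.

No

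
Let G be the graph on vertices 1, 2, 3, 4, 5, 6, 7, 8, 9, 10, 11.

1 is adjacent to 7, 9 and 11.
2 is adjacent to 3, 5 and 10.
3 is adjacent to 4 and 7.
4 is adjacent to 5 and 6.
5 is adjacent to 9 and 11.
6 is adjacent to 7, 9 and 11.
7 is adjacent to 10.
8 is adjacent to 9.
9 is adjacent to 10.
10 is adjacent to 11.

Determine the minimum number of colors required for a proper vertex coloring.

2

2 and 5 are adjacent, so at least 2 colors are needed.
2 colors suffice: color red → {2, 4, 7, 9, 11}; color blue → {1, 3, 5, 6, 8, 10}. No two adjacent vertices share a color.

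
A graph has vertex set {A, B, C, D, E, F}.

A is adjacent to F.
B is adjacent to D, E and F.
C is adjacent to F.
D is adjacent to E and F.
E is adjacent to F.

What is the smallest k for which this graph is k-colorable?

B, D, E, F are pairwise adjacent (a clique of size 4), so at least 4 colors are needed.
One proper 4-coloring: A=blue, B=green, C=blue, D=yellow, E=blue, F=red. Each edge has distinct colors on its endpoints.

4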